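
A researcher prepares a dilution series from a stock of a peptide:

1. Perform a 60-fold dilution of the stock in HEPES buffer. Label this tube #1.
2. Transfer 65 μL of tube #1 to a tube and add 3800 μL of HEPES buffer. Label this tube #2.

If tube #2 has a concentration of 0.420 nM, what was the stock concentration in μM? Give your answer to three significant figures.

Step 1: 60-fold → factor 60
Step 2: 65 μL + 3800 μL = 3865 μL total → factor 3865/65 = 59.462
Overall dilution factor = 60 × 59.462 = 3567.7
Stock = 0.420 nM × 3567.7 = 1498 nM = 1.50 μM

1.50 μM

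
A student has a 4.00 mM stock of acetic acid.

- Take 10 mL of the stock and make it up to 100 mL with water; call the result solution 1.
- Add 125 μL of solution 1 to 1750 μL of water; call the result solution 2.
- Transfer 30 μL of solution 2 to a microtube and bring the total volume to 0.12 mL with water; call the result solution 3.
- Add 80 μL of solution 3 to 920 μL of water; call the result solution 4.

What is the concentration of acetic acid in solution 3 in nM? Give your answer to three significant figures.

Step 1: 10 mL brought to 100 mL → factor 100/10 = 10
Step 2: 125 μL + 1750 μL = 1875 μL total → factor 1875/125 = 15
Step 3: 30 μL brought to 0.12 mL → factor 120/30 = 4
Dilution factor through solution 3 = 10 × 15 × 4 = 600
[solution 3] = 4.00 mM / 600 = 0.006667 mM = 6.67 × 10^3 nM

6.67 × 10^3 nM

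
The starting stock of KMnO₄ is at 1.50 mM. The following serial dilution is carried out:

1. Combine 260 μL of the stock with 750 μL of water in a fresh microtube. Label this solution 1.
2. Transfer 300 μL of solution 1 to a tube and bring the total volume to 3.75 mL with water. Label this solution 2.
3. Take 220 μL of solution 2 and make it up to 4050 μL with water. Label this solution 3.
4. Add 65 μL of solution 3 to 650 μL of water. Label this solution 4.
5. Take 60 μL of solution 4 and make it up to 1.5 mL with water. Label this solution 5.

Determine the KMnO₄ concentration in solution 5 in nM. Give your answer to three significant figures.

Step 1: 260 μL + 750 μL = 1010 μL total → factor 1010/260 = 3.8846
Step 2: 300 μL brought to 3.75 mL → factor 3750/300 = 12.5
Step 3: 220 μL brought to 4050 μL → factor 4050/220 = 18.409
Step 4: 65 μL + 650 μL = 715 μL total → factor 715/65 = 11
Step 5: 60 μL brought to 1.5 mL → factor 1500/60 = 25
Overall dilution factor = 3.8846 × 12.5 × 18.409 × 11 × 25 = 2.4582 × 10^5
Final = 1.50 mM / 2.4582 × 10^5 = 6.102 × 10^-6 mM = 6.10 nM

6.10 nM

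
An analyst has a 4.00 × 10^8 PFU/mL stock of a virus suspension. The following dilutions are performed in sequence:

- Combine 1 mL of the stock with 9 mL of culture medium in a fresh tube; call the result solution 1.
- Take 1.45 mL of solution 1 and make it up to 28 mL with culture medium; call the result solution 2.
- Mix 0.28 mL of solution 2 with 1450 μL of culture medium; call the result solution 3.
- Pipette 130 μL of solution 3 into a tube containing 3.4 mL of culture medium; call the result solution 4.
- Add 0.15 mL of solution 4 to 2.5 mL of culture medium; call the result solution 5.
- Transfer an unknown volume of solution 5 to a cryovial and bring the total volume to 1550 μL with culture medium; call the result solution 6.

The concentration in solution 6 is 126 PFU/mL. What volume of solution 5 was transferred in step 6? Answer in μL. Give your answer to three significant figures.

Step 1: 1 mL + 9 mL = 10 mL total → factor 10/1 = 10
Step 2: 1.45 mL brought to 28 mL → factor 28/1.45 = 19.31
Step 3: 0.28 mL + 1450 μL = 1.73 mL total → factor 1.73/0.28 = 6.1786
Step 4: 130 μL + 3.4 mL = 3530 μL total → factor 3530/130 = 27.154
Step 5: 0.15 mL + 2.5 mL = 2.65 mL total → factor 2.65/0.15 = 17.667
Step 6: v brought to 1550 μL → factor = 1550 μL/v
Product of known-step factors = 5.7235 × 10^5
Overall factor = 4.00 × 10^8 PFU/mL / (126 PFU/mL) = 3.1746 × 10^6
Step-6 factor = 3.1746 × 10^6 / 5.7235 × 10^5 = 5.5466
v = 1550 μL / 5.5466 = 279 μL

279 μL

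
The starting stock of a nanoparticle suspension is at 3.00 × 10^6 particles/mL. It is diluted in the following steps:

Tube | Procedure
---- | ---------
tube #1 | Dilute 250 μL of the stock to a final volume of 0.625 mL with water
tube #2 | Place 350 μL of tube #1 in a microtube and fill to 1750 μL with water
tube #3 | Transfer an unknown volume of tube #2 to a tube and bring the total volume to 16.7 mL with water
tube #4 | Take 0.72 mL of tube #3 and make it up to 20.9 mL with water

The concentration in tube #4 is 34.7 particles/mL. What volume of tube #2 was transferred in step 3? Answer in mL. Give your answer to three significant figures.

Step 1: 250 μL brought to 0.625 mL → factor 625/250 = 2.5
Step 2: 350 μL brought to 1750 μL → factor 1750/350 = 5
Step 3: v brought to 16.7 mL → factor = 16.7 mL/v
Step 4: 0.72 mL brought to 20.9 mL → factor 20.9/0.72 = 29.028
Product of known-step factors = 362.85
Overall factor = 3.00 × 10^6 particles/mL / (34.7 particles/mL) = 86455
Step-3 factor = 86455 / 362.85 = 238.27
v = 16.7 mL / 238.27 = 0.0701 mL

0.0701 mL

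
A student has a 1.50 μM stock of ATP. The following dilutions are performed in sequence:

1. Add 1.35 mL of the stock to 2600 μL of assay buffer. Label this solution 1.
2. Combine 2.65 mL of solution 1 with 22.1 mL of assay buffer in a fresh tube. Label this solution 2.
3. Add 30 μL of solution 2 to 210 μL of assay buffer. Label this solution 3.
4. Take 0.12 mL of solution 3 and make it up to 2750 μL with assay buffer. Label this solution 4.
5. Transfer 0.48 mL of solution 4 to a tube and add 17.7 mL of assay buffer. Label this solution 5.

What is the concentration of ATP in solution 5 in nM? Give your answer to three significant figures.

0.00791 nM

Step 1: 1.35 mL + 2600 μL = 3.95 mL total → factor 3.95/1.35 = 2.9259
Step 2: 2.65 mL + 22.1 mL = 24.75 mL total → factor 24.75/2.65 = 9.3396
Step 3: 30 μL + 210 μL = 240 μL total → factor 240/30 = 8
Step 4: 0.12 mL brought to 2750 μL → factor 2.75/0.12 = 22.917
Step 5: 0.48 mL + 17.7 mL = 18.18 mL total → factor 18.18/0.48 = 37.875
Dilution factor through solution 5 = 2.9259 × 9.3396 × 8 × 22.917 × 37.875 = 1.8975 × 10^5
[solution 5] = 1.50 μM / 1.8975 × 10^5 = 7.905 × 10^-6 μM = 0.00791 nM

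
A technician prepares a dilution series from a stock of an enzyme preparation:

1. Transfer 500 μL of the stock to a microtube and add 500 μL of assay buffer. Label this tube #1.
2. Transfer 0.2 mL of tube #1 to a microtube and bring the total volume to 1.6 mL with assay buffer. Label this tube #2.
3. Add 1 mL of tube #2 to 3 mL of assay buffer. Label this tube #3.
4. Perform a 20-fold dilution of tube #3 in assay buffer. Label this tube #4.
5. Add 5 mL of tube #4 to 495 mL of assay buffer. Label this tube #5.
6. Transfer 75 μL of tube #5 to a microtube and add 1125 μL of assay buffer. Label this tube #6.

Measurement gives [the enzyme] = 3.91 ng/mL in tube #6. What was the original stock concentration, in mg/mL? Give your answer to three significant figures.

Step 1: 500 μL + 500 μL = 1000 μL total → factor 1000/500 = 2
Step 2: 0.2 mL brought to 1.6 mL → factor 1.6/0.2 = 8
Step 3: 1 mL + 3 mL = 4 mL total → factor 4/1 = 4
Step 4: 20-fold → factor 20
Step 5: 5 mL + 495 mL = 500 mL total → factor 500/5 = 100
Step 6: 75 μL + 1125 μL = 1200 μL total → factor 1200/75 = 16
Overall dilution factor = 2 × 8 × 4 × 20 × 100 × 16 = 2.048 × 10^6
Stock = 3.91 ng/mL × 2.048 × 10^6 = 8.008 × 10^6 ng/mL = 8.01 mg/mL

8.01 mg/mL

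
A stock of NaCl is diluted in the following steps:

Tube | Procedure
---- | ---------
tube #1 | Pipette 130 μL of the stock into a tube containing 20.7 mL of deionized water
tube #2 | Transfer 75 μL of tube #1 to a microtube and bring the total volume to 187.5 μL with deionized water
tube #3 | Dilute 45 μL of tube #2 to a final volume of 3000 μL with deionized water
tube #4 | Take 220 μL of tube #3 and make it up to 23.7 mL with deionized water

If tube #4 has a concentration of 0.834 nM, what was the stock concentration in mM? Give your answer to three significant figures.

2.40 mM

Step 1: 130 μL + 20.7 mL = 20830 μL total → factor 20830/130 = 160.23
Step 2: 75 μL brought to 187.5 μL → factor 187.5/75 = 2.5
Step 3: 45 μL brought to 3000 μL → factor 3000/45 = 66.667
Step 4: 220 μL brought to 23.7 mL → factor 23700/220 = 107.73
Overall dilution factor = 160.23 × 2.5 × 66.667 × 107.73 = 2.8769 × 10^6
Stock = 0.834 nM × 2.8769 × 10^6 = 2.399 × 10^6 nM = 2.40 mM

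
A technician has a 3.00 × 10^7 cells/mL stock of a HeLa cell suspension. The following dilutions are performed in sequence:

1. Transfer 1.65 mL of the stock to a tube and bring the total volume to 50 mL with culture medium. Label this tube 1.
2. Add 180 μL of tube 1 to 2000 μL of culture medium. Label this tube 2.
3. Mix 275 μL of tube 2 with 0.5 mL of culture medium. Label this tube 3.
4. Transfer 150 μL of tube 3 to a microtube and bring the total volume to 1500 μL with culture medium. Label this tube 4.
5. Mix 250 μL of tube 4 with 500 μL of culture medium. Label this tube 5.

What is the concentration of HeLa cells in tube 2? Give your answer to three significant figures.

8.17 × 10^4 cells/mL

Step 1: 1.65 mL brought to 50 mL → factor 50/1.65 = 30.303
Step 2: 180 μL + 2000 μL = 2180 μL total → factor 2180/180 = 12.111
Dilution factor through tube 2 = 30.303 × 12.111 = 367
[tube 2] = 3.00 × 10^7 cells/mL / 367 = 8.17 × 10^4 cells/mL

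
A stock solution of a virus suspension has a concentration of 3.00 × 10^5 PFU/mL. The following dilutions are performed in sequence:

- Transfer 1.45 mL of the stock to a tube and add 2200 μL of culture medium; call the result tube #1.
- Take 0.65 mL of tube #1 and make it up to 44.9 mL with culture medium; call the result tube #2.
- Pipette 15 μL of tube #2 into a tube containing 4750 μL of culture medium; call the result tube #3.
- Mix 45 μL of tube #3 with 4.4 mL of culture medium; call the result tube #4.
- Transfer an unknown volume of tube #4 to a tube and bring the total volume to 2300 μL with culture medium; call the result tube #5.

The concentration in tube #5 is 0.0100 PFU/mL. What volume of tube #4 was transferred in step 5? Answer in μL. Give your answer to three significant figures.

418 μL

Step 1: 1.45 mL + 2200 μL = 3.65 mL total → factor 3.65/1.45 = 2.5172
Step 2: 0.65 mL brought to 44.9 mL → factor 44.9/0.65 = 69.077
Step 3: 15 μL + 4750 μL = 4765 μL total → factor 4765/15 = 317.67
Step 4: 45 μL + 4.4 mL = 4445 μL total → factor 4445/45 = 98.778
Step 5: v brought to 2300 μL → factor = 2300 μL/v
Product of known-step factors = 5.4562 × 10^6
Overall factor = 3.00 × 10^5 PFU/mL / (0.0100 PFU/mL) = 3 × 10^7
Step-5 factor = 3 × 10^7 / 5.4562 × 10^6 = 5.4984
v = 2300 μL / 5.4984 = 418 μL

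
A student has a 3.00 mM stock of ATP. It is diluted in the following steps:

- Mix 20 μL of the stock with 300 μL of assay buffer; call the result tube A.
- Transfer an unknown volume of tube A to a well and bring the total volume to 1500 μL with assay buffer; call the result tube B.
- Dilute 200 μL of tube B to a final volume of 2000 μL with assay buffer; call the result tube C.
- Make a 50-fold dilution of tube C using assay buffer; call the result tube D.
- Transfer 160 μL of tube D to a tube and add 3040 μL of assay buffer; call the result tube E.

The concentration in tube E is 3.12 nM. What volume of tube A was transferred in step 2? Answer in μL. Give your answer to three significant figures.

Step 1: 20 μL + 300 μL = 320 μL total → factor 320/20 = 16
Step 2: v brought to 1500 μL → factor = 1500 μL/v
Step 3: 200 μL brought to 2000 μL → factor 2000/200 = 10
Step 4: 50-fold → factor 50
Step 5: 160 μL + 3040 μL = 3200 μL total → factor 3200/160 = 20
Product of known-step factors = 1.6 × 10^5
Overall factor = 3.00 mM / (3.12 nM) = 9.6154 × 10^5
Step-2 factor = 9.6154 × 10^5 / 1.6 × 10^5 = 6.0096
v = 1500 μL / 6.0096 = 250 μL

250 μL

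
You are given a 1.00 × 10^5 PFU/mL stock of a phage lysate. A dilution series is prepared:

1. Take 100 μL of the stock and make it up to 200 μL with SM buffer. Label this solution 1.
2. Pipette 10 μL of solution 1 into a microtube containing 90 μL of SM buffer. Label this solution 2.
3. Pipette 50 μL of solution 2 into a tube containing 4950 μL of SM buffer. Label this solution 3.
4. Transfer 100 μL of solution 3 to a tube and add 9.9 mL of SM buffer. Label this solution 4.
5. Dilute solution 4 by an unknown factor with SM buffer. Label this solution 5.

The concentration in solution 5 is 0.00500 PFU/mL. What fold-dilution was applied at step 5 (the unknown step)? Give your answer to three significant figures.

Step 1: 100 μL brought to 200 μL → factor 200/100 = 2
Step 2: 10 μL + 90 μL = 100 μL total → factor 100/10 = 10
Step 3: 50 μL + 4950 μL = 5000 μL total → factor 5000/50 = 100
Step 4: 100 μL + 9.9 mL = 10000 μL total → factor 10000/100 = 100
Step 5: unknown factor x
Product of known-step factors = 2 × 10^5
Overall factor = 1.00 × 10^5 PFU/mL / (0.00500 PFU/mL) = 2 × 10^7
x = 2 × 10^7 / 2 × 10^5 = 100

100-fold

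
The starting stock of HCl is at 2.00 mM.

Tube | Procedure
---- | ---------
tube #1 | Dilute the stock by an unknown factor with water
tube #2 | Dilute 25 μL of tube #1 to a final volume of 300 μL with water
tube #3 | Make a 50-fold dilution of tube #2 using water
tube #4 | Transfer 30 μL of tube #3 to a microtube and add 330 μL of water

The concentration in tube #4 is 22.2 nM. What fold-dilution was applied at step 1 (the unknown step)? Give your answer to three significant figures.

12.5-fold

Step 1: unknown factor x
Step 2: 25 μL brought to 300 μL → factor 300/25 = 12
Step 3: 50-fold → factor 50
Step 4: 30 μL + 330 μL = 360 μL total → factor 360/30 = 12
Product of known-step factors = 7200
Overall factor = 2.00 mM / (22.2 nM) = 90090
x = 90090 / 7200 = 12.5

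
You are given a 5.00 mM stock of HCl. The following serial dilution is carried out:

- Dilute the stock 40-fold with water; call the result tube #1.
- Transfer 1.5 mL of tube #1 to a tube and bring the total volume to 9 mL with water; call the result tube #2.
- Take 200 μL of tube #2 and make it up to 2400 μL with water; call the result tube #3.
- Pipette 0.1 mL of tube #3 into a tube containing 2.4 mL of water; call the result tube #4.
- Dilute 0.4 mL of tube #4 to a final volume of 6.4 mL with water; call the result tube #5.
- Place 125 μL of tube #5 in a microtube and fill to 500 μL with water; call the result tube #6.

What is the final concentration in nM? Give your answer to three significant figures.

Step 1: 40-fold → factor 40
Step 2: 1.5 mL brought to 9 mL → factor 9/1.5 = 6
Step 3: 200 μL brought to 2400 μL → factor 2400/200 = 12
Step 4: 0.1 mL + 2.4 mL = 2.5 mL total → factor 2.5/0.1 = 25
Step 5: 0.4 mL brought to 6.4 mL → factor 6.4/0.4 = 16
Step 6: 125 μL brought to 500 μL → factor 500/125 = 4
Overall dilution factor = 40 × 6 × 12 × 25 × 16 × 4 = 4.608 × 10^6
Final = 5.00 mM / 4.608 × 10^6 = 1.085 × 10^-6 mM = 1.09 nM

1.09 nM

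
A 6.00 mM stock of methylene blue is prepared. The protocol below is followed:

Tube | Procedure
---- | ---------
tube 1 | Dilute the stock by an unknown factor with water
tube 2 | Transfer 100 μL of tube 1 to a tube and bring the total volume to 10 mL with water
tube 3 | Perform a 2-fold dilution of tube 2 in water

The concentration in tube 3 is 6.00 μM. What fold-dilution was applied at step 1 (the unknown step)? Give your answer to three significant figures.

Step 1: unknown factor x
Step 2: 100 μL brought to 10 mL → factor 10000/100 = 100
Step 3: 2-fold → factor 2
Product of known-step factors = 200
Overall factor = 6.00 mM / (6.00 μM) = 1000
x = 1000 / 200 = 5.00

5.00-fold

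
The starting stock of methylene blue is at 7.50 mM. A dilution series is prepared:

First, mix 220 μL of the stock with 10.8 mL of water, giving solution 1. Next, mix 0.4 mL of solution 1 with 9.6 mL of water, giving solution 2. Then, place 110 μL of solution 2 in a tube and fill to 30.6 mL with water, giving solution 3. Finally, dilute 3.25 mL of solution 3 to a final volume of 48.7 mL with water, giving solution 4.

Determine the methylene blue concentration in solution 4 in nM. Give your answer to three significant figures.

Step 1: 220 μL + 10.8 mL = 11020 μL total → factor 11020/220 = 50.091
Step 2: 0.4 mL + 9.6 mL = 10 mL total → factor 10/0.4 = 25
Step 3: 110 μL brought to 30.6 mL → factor 30600/110 = 278.18
Step 4: 3.25 mL brought to 48.7 mL → factor 48.7/3.25 = 14.985
Overall dilution factor = 50.091 × 25 × 278.18 × 14.985 = 5.22 × 10^6
Final = 7.50 mM / 5.22 × 10^6 = 1.437 × 10^-6 mM = 1.44 nM

1.44 nM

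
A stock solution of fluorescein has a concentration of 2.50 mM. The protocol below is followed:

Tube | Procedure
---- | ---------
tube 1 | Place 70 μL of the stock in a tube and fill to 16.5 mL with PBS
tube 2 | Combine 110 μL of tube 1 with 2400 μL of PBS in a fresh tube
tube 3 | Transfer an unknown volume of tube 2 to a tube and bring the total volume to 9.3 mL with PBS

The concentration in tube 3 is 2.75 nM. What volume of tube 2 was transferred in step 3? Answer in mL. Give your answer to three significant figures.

Step 1: 70 μL brought to 16.5 mL → factor 16500/70 = 235.71
Step 2: 110 μL + 2400 μL = 2510 μL total → factor 2510/110 = 22.818
Step 3: v brought to 9.3 mL → factor = 9.3 mL/v
Product of known-step factors = 5378.6
Overall factor = 2.50 mM / (2.75 nM) = 9.0909 × 10^5
Step-3 factor = 9.0909 × 10^5 / 5378.6 = 169.02
v = 9.3 mL / 169.02 = 0.0550 mL

0.0550 mL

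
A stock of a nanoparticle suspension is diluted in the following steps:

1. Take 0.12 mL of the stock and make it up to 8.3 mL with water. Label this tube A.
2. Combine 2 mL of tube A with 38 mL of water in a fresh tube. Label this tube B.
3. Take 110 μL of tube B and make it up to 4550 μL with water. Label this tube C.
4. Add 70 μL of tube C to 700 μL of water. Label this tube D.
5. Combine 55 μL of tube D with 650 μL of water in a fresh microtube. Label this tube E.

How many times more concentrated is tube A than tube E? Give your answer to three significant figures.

Step 1: 0.12 mL brought to 8.3 mL → factor 8.3/0.12 = 69.167
Step 2: 2 mL + 38 mL = 40 mL total → factor 40/2 = 20
Step 3: 110 μL brought to 4550 μL → factor 4550/110 = 41.364
Step 4: 70 μL + 700 μL = 770 μL total → factor 770/70 = 11
Step 5: 55 μL + 650 μL = 705 μL total → factor 705/55 = 12.818
Dilution factor to tube A = 69.167; to tube E = 8.068 × 10^6
[tube A]/[tube E] = (factor to tube E)/(factor to tube A) = 8.068 × 10^6/69.167 = 1.17 × 10^5

1.17 × 10^5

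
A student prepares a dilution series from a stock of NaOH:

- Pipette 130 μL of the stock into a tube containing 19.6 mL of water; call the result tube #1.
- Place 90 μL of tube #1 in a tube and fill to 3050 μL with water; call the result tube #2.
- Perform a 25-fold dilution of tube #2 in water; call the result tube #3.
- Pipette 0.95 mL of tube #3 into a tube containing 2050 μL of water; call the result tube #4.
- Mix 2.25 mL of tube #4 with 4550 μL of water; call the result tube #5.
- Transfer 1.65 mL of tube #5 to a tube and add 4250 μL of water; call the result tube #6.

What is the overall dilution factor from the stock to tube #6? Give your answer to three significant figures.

Step 1: 130 μL + 19.6 mL = 19730 μL total → factor 19730/130 = 151.77
Step 2: 90 μL brought to 3050 μL → factor 3050/90 = 33.889
Step 3: 25-fold → factor 25
Step 4: 0.95 mL + 2050 μL = 3 mL total → factor 3/0.95 = 3.1579
Step 5: 2.25 mL + 4550 μL = 6.8 mL total → factor 6.8/2.25 = 3.0222
Step 6: 1.65 mL + 4250 μL = 5.9 mL total → factor 5.9/1.65 = 3.5758
Overall dilution factor = 151.77 × 33.889 × 25 × 3.1579 × 3.0222 × 3.5758 = 4.3881 × 10^6

4.39 × 10^6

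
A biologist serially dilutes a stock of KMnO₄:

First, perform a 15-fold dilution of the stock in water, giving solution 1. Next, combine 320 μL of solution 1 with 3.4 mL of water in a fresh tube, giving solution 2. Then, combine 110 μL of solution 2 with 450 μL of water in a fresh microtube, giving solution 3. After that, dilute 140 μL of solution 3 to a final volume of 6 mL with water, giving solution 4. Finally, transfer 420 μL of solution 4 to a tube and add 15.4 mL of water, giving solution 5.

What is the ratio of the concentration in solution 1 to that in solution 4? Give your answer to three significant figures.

2.54 × 10^3

Step 1: 15-fold → factor 15
Step 2: 320 μL + 3.4 mL = 3720 μL total → factor 3720/320 = 11.625
Step 3: 110 μL + 450 μL = 560 μL total → factor 560/110 = 5.0909
Step 4: 140 μL brought to 6 mL → factor 6000/140 = 42.857
Dilution factor to solution 1 = 15; to solution 4 = 38045
[solution 1]/[solution 4] = (factor to solution 4)/(factor to solution 1) = 38045/15 = 2.54 × 10^3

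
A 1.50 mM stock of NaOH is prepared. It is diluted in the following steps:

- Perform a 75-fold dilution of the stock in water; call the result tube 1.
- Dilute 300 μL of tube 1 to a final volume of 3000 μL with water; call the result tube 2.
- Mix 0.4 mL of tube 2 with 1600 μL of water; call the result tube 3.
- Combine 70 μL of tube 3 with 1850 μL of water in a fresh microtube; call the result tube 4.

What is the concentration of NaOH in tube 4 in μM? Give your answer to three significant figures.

Step 1: 75-fold → factor 75
Step 2: 300 μL brought to 3000 μL → factor 3000/300 = 10
Step 3: 0.4 mL + 1600 μL = 2 mL total → factor 2/0.4 = 5
Step 4: 70 μL + 1850 μL = 1920 μL total → factor 1920/70 = 27.429
Overall dilution factor = 75 × 10 × 5 × 27.429 = 1.0286 × 10^5
Final = 1.50 mM / 1.0286 × 10^5 = 1.458 × 10^-5 mM = 0.0146 μM

0.0146 μM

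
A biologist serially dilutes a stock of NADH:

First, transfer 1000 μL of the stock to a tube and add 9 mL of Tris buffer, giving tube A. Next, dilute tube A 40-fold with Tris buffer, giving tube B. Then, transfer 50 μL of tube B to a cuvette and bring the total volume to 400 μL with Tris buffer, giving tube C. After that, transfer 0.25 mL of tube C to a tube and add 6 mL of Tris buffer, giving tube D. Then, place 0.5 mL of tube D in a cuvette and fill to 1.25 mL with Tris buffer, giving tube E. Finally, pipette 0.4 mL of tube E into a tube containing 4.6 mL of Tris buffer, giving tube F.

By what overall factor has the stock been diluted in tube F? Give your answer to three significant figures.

Step 1: 1000 μL + 9 mL = 10000 μL total → factor 10000/1000 = 10
Step 2: 40-fold → factor 40
Step 3: 50 μL brought to 400 μL → factor 400/50 = 8
Step 4: 0.25 mL + 6 mL = 6.25 mL total → factor 6.25/0.25 = 25
Step 5: 0.5 mL brought to 1.25 mL → factor 1.25/0.5 = 2.5
Step 6: 0.4 mL + 4.6 mL = 5 mL total → factor 5/0.4 = 12.5
Overall dilution factor = 10 × 40 × 8 × 25 × 2.5 × 12.5 = 2.5 × 10^6

2.50 × 10^6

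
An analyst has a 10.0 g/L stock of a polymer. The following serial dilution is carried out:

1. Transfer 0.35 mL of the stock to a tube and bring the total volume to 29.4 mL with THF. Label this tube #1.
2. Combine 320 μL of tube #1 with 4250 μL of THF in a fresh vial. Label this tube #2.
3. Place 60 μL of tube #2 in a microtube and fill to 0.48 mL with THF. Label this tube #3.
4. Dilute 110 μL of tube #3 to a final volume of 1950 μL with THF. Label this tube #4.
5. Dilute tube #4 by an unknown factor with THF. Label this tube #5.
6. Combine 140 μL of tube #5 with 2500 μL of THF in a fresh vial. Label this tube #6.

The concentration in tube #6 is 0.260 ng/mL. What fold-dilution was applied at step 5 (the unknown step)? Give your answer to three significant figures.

12.0-fold

Step 1: 0.35 mL brought to 29.4 mL → factor 29.4/0.35 = 84
Step 2: 320 μL + 4250 μL = 4570 μL total → factor 4570/320 = 14.281
Step 3: 60 μL brought to 0.48 mL → factor 480/60 = 8
Step 4: 110 μL brought to 1950 μL → factor 1950/110 = 17.727
Step 5: unknown factor x
Step 6: 140 μL + 2500 μL = 2640 μL total → factor 2640/140 = 18.857
Product of known-step factors = 3.2081 × 10^6
Overall factor = 10.0 g/L / (0.260 ng/mL) = 3.8462 × 10^7
x = 3.8462 × 10^7 / 3.2081 × 10^6 = 12.0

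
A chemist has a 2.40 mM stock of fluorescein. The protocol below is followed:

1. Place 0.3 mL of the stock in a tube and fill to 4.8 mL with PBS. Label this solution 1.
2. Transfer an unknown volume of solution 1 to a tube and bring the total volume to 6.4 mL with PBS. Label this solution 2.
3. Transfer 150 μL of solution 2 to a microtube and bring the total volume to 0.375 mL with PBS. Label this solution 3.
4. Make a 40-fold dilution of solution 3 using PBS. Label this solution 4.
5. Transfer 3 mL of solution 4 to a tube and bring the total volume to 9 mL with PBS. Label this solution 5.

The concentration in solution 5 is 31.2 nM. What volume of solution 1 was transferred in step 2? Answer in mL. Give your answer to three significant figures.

0.399 mL

Step 1: 0.3 mL brought to 4.8 mL → factor 4.8/0.3 = 16
Step 2: v brought to 6.4 mL → factor = 6.4 mL/v
Step 3: 150 μL brought to 0.375 mL → factor 375/150 = 2.5
Step 4: 40-fold → factor 40
Step 5: 3 mL brought to 9 mL → factor 9/3 = 3
Product of known-step factors = 4800
Overall factor = 2.40 mM / (31.2 nM) = 76923
Step-2 factor = 76923 / 4800 = 16.026
v = 6.4 mL / 16.026 = 0.399 mL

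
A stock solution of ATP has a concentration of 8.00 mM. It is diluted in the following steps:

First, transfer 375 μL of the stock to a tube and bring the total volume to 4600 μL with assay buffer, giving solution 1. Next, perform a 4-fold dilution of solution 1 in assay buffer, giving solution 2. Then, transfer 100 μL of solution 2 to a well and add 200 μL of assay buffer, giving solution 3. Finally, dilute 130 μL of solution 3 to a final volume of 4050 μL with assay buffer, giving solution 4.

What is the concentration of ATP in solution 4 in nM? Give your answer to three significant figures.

1.74 × 10^3 nM

Step 1: 375 μL brought to 4600 μL → factor 4600/375 = 12.267
Step 2: 4-fold → factor 4
Step 3: 100 μL + 200 μL = 300 μL total → factor 300/100 = 3
Step 4: 130 μL brought to 4050 μL → factor 4050/130 = 31.154
Overall dilution factor = 12.267 × 4 × 3 × 31.154 = 4585.8
Final = 8.00 mM / 4585.8 = 0.001744 mM = 1.74 × 10^3 nM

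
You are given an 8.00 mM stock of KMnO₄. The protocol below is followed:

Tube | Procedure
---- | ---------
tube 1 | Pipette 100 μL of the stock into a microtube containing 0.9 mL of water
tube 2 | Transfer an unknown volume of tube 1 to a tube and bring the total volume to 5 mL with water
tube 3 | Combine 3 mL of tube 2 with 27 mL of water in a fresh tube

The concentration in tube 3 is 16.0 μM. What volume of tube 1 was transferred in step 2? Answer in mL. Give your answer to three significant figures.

Step 1: 100 μL + 0.9 mL = 1000 μL total → factor 1000/100 = 10
Step 2: v brought to 5 mL → factor = 5 mL/v
Step 3: 3 mL + 27 mL = 30 mL total → factor 30/3 = 10
Product of known-step factors = 100
Overall factor = 8.00 mM / (16.0 μM) = 500
Step-2 factor = 500 / 100 = 5
v = 5 mL / 5 = 1.00 mL

1.00 mL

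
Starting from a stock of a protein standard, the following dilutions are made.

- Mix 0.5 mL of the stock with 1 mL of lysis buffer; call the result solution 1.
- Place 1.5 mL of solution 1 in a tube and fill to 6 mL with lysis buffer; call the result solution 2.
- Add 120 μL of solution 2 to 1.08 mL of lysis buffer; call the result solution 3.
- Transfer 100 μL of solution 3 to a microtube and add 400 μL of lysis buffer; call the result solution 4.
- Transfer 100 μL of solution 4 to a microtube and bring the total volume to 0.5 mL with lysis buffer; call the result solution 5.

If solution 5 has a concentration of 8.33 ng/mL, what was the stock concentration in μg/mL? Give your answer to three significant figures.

Step 1: 0.5 mL + 1 mL = 1.5 mL total → factor 1.5/0.5 = 3
Step 2: 1.5 mL brought to 6 mL → factor 6/1.5 = 4
Step 3: 120 μL + 1.08 mL = 1200 μL total → factor 1200/120 = 10
Step 4: 100 μL + 400 μL = 500 μL total → factor 500/100 = 5
Step 5: 100 μL brought to 0.5 mL → factor 500/100 = 5
Overall dilution factor = 3 × 4 × 10 × 5 × 5 = 3000
Stock = 8.33 ng/mL × 3000 = 2.499 × 10^4 ng/mL = 25.0 μg/mL

25.0 μg/mL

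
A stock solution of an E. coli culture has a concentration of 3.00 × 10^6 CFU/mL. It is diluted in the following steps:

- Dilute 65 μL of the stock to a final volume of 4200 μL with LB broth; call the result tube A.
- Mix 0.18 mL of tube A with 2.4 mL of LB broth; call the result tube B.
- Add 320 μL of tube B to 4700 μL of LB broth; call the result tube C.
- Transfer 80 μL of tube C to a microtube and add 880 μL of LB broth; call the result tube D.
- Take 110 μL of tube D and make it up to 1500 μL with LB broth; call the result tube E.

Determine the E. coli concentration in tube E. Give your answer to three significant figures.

1.26 CFU/mL

Step 1: 65 μL brought to 4200 μL → factor 4200/65 = 64.615
Step 2: 0.18 mL + 2.4 mL = 2.58 mL total → factor 2.58/0.18 = 14.333
Step 3: 320 μL + 4700 μL = 5020 μL total → factor 5020/320 = 15.688
Step 4: 80 μL + 880 μL = 960 μL total → factor 960/80 = 12
Step 5: 110 μL brought to 1500 μL → factor 1500/110 = 13.636
Overall dilution factor = 64.615 × 14.333 × 15.688 × 12 × 13.636 = 2.3775 × 10^6
Final = 3.00 × 10^6 CFU/mL / 2.3775 × 10^6 = 1.26 CFU/mL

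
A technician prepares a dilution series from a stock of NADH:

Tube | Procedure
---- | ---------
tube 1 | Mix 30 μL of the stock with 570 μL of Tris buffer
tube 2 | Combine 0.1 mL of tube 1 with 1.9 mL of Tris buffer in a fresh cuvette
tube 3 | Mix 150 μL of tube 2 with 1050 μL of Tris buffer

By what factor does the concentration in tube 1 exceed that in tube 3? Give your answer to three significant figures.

160

Step 1: 30 μL + 570 μL = 600 μL total → factor 600/30 = 20
Step 2: 0.1 mL + 1.9 mL = 2 mL total → factor 2/0.1 = 20
Step 3: 150 μL + 1050 μL = 1200 μL total → factor 1200/150 = 8
Dilution factor to tube 1 = 20; to tube 3 = 3200
[tube 1]/[tube 3] = (factor to tube 3)/(factor to tube 1) = 3200/20 = 160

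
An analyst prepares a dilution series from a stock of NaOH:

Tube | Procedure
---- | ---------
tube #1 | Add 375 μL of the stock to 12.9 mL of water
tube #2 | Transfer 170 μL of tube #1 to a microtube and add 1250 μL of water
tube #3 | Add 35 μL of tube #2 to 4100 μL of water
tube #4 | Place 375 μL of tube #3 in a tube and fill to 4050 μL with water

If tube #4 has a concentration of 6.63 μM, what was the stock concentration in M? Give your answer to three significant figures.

2.50 M

Step 1: 375 μL + 12.9 mL = 13275 μL total → factor 13275/375 = 35.4
Step 2: 170 μL + 1250 μL = 1420 μL total → factor 1420/170 = 8.3529
Step 3: 35 μL + 4100 μL = 4135 μL total → factor 4135/35 = 118.14
Step 4: 375 μL brought to 4050 μL → factor 4050/375 = 10.8
Overall dilution factor = 35.4 × 8.3529 × 118.14 × 10.8 = 3.7729 × 10^5
Stock = 6.63 μM × 3.7729 × 10^5 = 2.501 × 10^6 μM = 2.50 M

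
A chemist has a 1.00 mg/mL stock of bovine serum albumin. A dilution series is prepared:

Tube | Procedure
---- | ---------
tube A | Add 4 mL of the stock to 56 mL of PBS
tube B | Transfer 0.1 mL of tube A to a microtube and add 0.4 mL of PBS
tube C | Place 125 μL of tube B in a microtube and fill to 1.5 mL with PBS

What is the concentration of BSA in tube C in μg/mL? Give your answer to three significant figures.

1.11 μg/mL

Step 1: 4 mL + 56 mL = 60 mL total → factor 60/4 = 15
Step 2: 0.1 mL + 0.4 mL = 0.5 mL total → factor 0.5/0.1 = 5
Step 3: 125 μL brought to 1.5 mL → factor 1500/125 = 12
Overall dilution factor = 15 × 5 × 12 = 900
Final = 1.00 mg/mL / 900 = 0.001111 mg/mL = 1.11 μg/mL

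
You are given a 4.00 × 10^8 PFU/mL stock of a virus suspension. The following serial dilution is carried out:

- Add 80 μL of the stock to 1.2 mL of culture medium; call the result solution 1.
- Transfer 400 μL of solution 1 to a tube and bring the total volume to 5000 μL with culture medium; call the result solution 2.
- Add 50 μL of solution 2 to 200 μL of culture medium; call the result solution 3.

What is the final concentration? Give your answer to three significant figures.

4.00 × 10^5 PFU/mL

Step 1: 80 μL + 1.2 mL = 1280 μL total → factor 1280/80 = 16
Step 2: 400 μL brought to 5000 μL → factor 5000/400 = 12.5
Step 3: 50 μL + 200 μL = 250 μL total → factor 250/50 = 5
Overall dilution factor = 16 × 12.5 × 5 = 1000
Final = 4.00 × 10^8 PFU/mL / 1000 = 4.00 × 10^5 PFU/mL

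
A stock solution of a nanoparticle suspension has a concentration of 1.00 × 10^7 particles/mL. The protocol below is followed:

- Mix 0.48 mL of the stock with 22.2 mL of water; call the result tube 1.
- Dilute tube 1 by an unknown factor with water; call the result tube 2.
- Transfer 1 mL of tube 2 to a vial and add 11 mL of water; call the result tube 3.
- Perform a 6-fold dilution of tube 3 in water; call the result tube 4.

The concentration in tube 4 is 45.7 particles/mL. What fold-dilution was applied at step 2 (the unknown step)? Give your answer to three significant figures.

64.3-fold

Step 1: 0.48 mL + 22.2 mL = 22.68 mL total → factor 22.68/0.48 = 47.25
Step 2: unknown factor x
Step 3: 1 mL + 11 mL = 12 mL total → factor 12/1 = 12
Step 4: 6-fold → factor 6
Product of known-step factors = 3402
Overall factor = 1.00 × 10^7 particles/mL / (45.7 particles/mL) = 2.1882 × 10^5
x = 2.1882 × 10^5 / 3402 = 64.3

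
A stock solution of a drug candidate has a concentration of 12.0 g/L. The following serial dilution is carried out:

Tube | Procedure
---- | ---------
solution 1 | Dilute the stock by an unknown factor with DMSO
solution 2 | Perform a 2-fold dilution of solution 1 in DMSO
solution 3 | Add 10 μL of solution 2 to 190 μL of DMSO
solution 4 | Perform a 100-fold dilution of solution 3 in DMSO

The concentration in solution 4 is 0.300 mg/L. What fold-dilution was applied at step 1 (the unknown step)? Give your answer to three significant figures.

10.0-fold

Step 1: unknown factor x
Step 2: 2-fold → factor 2
Step 3: 10 μL + 190 μL = 200 μL total → factor 200/10 = 20
Step 4: 100-fold → factor 100
Product of known-step factors = 4000
Overall factor = 12.0 g/L / (0.300 mg/L) = 40000
x = 40000 / 4000 = 10.0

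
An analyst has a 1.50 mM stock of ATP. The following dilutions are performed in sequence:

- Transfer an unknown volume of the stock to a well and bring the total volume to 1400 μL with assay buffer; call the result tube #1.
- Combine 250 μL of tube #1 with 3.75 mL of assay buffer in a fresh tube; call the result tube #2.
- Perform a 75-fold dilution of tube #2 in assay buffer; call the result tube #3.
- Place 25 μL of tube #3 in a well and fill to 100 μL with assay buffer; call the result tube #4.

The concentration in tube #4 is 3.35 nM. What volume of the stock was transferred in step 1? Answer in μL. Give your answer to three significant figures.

15.0 μL

Step 1: v brought to 1400 μL → factor = 1400 μL/v
Step 2: 250 μL + 3.75 mL = 4000 μL total → factor 4000/250 = 16
Step 3: 75-fold → factor 75
Step 4: 25 μL brought to 100 μL → factor 100/25 = 4
Product of known-step factors = 4800
Overall factor = 1.50 mM / (3.35 nM) = 4.4776 × 10^5
Step-1 factor = 4.4776 × 10^5 / 4800 = 93.284
v = 1400 μL / 93.284 = 15.0 μL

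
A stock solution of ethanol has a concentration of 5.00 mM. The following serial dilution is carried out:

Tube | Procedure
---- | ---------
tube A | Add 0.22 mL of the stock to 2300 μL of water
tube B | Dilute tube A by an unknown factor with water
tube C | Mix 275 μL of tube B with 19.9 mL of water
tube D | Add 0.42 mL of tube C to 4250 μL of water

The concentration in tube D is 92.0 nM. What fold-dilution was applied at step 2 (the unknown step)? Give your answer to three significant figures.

5.82-fold

Step 1: 0.22 mL + 2300 μL = 2.52 mL total → factor 2.52/0.22 = 11.455
Step 2: unknown factor x
Step 3: 275 μL + 19.9 mL = 20175 μL total → factor 20175/275 = 73.364
Step 4: 0.42 mL + 4250 μL = 4.67 mL total → factor 4.67/0.42 = 11.119
Product of known-step factors = 9343.9
Overall factor = 5.00 mM / (92.0 nM) = 54348
x = 54348 / 9343.9 = 5.82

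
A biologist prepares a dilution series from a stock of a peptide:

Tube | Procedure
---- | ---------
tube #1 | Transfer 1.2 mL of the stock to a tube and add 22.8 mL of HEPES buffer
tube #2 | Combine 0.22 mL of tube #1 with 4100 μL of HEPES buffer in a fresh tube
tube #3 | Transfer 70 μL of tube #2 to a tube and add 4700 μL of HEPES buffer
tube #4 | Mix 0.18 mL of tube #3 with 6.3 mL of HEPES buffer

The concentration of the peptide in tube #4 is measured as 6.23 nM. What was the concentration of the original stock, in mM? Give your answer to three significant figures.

6.00 mM

Step 1: 1.2 mL + 22.8 mL = 24 mL total → factor 24/1.2 = 20
Step 2: 0.22 mL + 4100 μL = 4.32 mL total → factor 4.32/0.22 = 19.636
Step 3: 70 μL + 4700 μL = 4770 μL total → factor 4770/70 = 68.143
Step 4: 0.18 mL + 6.3 mL = 6.48 mL total → factor 6.48/0.18 = 36
Overall dilution factor = 20 × 19.636 × 68.143 × 36 = 9.6342 × 10^5
Stock = 6.23 nM × 9.6342 × 10^5 = 6.002 × 10^6 nM = 6.00 mM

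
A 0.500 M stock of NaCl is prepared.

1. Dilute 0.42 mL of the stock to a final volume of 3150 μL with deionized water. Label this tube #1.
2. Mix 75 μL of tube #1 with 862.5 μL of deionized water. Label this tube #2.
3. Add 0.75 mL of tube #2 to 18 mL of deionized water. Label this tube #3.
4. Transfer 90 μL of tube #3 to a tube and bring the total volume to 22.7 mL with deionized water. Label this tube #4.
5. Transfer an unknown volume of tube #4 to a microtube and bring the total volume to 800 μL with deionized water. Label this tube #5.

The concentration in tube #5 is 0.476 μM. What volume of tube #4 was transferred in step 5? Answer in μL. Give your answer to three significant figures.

Step 1: 0.42 mL brought to 3150 μL → factor 3.15/0.42 = 7.5
Step 2: 75 μL + 862.5 μL = 937.5 μL total → factor 937.5/75 = 12.5
Step 3: 0.75 mL + 18 mL = 18.75 mL total → factor 18.75/0.75 = 25
Step 4: 90 μL brought to 22.7 mL → factor 22700/90 = 252.22
Step 5: v brought to 800 μL → factor = 800 μL/v
Product of known-step factors = 5.9115 × 10^5
Overall factor = 0.500 M / (0.476 μM) = 1.0504 × 10^6
Step-5 factor = 1.0504 × 10^6 / 5.9115 × 10^5 = 1.7769
v = 800 μL / 1.7769 = 450 μL

450 μL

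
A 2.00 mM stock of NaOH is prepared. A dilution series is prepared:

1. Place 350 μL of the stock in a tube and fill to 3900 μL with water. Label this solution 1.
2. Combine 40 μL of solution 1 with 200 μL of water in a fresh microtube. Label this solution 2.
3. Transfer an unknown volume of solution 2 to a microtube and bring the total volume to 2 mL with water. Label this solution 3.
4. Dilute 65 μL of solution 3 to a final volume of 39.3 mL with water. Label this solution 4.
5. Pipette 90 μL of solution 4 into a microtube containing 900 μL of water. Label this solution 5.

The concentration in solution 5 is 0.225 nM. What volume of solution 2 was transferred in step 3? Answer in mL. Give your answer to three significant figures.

Step 1: 350 μL brought to 3900 μL → factor 3900/350 = 11.143
Step 2: 40 μL + 200 μL = 240 μL total → factor 240/40 = 6
Step 3: v brought to 2 mL → factor = 2 mL/v
Step 4: 65 μL brought to 39.3 mL → factor 39300/65 = 604.62
Step 5: 90 μL + 900 μL = 990 μL total → factor 990/90 = 11
Product of known-step factors = 4.4465 × 10^5
Overall factor = 2.00 mM / (0.225 nM) = 8.8889 × 10^6
Step-3 factor = 8.8889 × 10^6 / 4.4465 × 10^5 = 19.991
v = 2 mL / 19.991 = 0.100 mL

0.100 mL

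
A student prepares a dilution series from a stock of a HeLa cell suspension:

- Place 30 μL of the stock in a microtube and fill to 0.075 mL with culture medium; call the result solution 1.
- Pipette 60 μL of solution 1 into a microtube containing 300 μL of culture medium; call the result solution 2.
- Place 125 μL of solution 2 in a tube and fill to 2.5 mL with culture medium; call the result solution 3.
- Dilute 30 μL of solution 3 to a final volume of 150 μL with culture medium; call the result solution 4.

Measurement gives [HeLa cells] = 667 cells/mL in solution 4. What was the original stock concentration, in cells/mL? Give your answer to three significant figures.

1.00 × 10^6 cells/mL

Step 1: 30 μL brought to 0.075 mL → factor 75/30 = 2.5
Step 2: 60 μL + 300 μL = 360 μL total → factor 360/60 = 6
Step 3: 125 μL brought to 2.5 mL → factor 2500/125 = 20
Step 4: 30 μL brought to 150 μL → factor 150/30 = 5
Overall dilution factor = 2.5 × 6 × 20 × 5 = 1500
Stock = 667 cells/mL × 1500 = 1.00 × 10^6 cells/mL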